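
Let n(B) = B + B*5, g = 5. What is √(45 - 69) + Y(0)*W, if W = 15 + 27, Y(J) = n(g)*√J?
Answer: 2*I*√6 ≈ 4.899*I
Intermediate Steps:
n(B) = 6*B (n(B) = B + 5*B = 6*B)
Y(J) = 30*√J (Y(J) = (6*5)*√J = 30*√J)
W = 42
√(45 - 69) + Y(0)*W = √(45 - 69) + (30*√0)*42 = √(-24) + (30*0)*42 = 2*I*√6 + 0*42 = 2*I*√6 + 0 = 2*I*√6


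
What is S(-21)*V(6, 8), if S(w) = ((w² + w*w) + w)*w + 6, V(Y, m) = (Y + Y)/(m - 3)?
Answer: -43380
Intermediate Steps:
V(Y, m) = 2*Y/(-3 + m) (V(Y, m) = (2*Y)/(-3 + m) = 2*Y/(-3 + m))
S(w) = 6 + w*(w + 2*w²) (S(w) = ((w² + w²) + w)*w + 6 = (2*w² + w)*w + 6 = (w + 2*w²)*w + 6 = w*(w + 2*w²) + 6 = 6 + w*(w + 2*w²))
S(-21)*V(6, 8) = (6 + (-21)² + 2*(-21)³)*(2*6/(-3 + 8)) = (6 + 441 + 2*(-9261))*(2*6/5) = (6 + 441 - 18522)*(2*6*(⅕)) = -18075*12/5 = -43380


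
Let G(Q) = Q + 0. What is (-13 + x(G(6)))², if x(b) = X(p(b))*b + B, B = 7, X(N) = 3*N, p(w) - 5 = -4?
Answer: 144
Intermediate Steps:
p(w) = 1 (p(w) = 5 - 4 = 1)
G(Q) = Q
x(b) = 7 + 3*b (x(b) = (3*1)*b + 7 = 3*b + 7 = 7 + 3*b)
(-13 + x(G(6)))² = (-13 + (7 + 3*6))² = (-13 + (7 + 18))² = (-13 + 25)² = 12² = 144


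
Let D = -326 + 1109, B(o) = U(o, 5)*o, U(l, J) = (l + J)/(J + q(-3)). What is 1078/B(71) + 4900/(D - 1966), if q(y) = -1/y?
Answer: -2104172/683943 ≈ -3.0765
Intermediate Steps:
U(l, J) = (J + l)/(⅓ + J) (U(l, J) = (l + J)/(J - 1/(-3)) = (J + l)/(J - 1*(-⅓)) = (J + l)/(J + ⅓) = (J + l)/(⅓ + J))
B(o) = o*(15/16 + 3*o/16) (B(o) = (3*(5 + o)/(1 + 3*5))*o = (3*(5 + o)/(1 + 15))*o = (3*(5 + o)/16)*o = (3*(1/16)*(5 + o))*o = (15/16 + 3*o/16)*o = o*(15/16 + 3*o/16))
D = 783
1078/B(71) + 4900/(D - 1966) = 1078/(((3/16)*71*(5 + 71))) + 4900/(783 - 1966) = 1078/(((3/16)*71*76)) + 4900/(-1183) = 1078/(4047/4) + 4900*(-1/1183) = 1078*(4/4047) - 700/169 = 4312/4047 - 700/169 = -2104172/683943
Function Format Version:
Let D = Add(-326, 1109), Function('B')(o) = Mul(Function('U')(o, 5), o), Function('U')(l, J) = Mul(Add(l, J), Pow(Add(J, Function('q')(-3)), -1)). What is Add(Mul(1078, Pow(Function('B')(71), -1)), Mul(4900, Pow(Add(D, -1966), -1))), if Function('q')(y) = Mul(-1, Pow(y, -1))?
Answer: Rational(-2104172, 683943) ≈ -3.0765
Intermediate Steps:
Function('U')(l, J) = Mul(Pow(Add(Rational(1, 3), J), -1), Add(J, l)) (Function('U')(l, J) = Mul(Add(l, J), Pow(Add(J, Mul(-1, Pow(-3, -1))), -1)) = Mul(Add(J, l), Pow(Add(J, Mul(-1, Rational(-1, 3))), -1)) = Mul(Add(J, l), Pow(Add(J, Rational(1, 3)), -1)) = Mul(Add(J, l), Pow(Add(Rational(1, 3), J), -1)) = Mul(Pow(Add(Rational(1, 3), J), -1), Add(J, l)))
Function('B')(o) = Mul(o, Add(Rational(15, 16), Mul(Rational(3, 16), o))) (Function('B')(o) = Mul(Mul(3, Pow(Add(1, Mul(3, 5)), -1), Add(5, o)), o) = Mul(Mul(3, Pow(Add(1, 15), -1), Add(5, o)), o) = Mul(Mul(3, Pow(16, -1), Add(5, o)), o) = Mul(Mul(3, Rational(1, 16), Add(5, o)), o) = Mul(Add(Rational(15, 16), Mul(Rational(3, 16), o)), o) = Mul(o, Add(Rational(15, 16), Mul(Rational(3, 16), o))))
D = 783
Add(Mul(1078, Pow(Function('B')(71), -1)), Mul(4900, Pow(Add(D, -1966), -1))) = Add(Mul(1078, Pow(Mul(Rational(3, 16), 71, Add(5, 71)), -1)), Mul(4900, Pow(Add(783, -1966), -1))) = Add(Mul(1078, Pow(Mul(Rational(3, 16), 71, 76), -1)), Mul(4900, Pow(-1183, -1))) = Add(Mul(1078, Pow(Rational(4047, 4), -1)), Mul(4900, Rational(-1, 1183))) = Add(Mul(1078, Rational(4, 4047)), Rational(-700, 169)) = Add(Rational(4312, 4047), Rational(-700, 169)) = Rational(-2104172, 683943)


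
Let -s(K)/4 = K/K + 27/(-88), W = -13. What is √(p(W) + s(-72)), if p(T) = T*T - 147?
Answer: 3*√1034/22 ≈ 4.3849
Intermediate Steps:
p(T) = -147 + T² (p(T) = T² - 147 = -147 + T²)
s(K) = -61/22 (s(K) = -4*(K/K + 27/(-88)) = -4*(1 + 27*(-1/88)) = -4*(1 - 27/88) = -4*61/88 = -61/22)
√(p(W) + s(-72)) = √((-147 + (-13)²) - 61/22) = √((-147 + 169) - 61/22) = √(22 - 61/22) = √(423/22) = 3*√1034/22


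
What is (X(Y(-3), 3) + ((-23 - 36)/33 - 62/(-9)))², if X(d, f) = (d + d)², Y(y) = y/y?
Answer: 811801/9801 ≈ 82.828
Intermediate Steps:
Y(y) = 1
X(d, f) = 4*d² (X(d, f) = (2*d)² = 4*d²)
(X(Y(-3), 3) + ((-23 - 36)/33 - 62/(-9)))² = (4*1² + ((-23 - 36)/33 - 62/(-9)))² = (4*1 + (-59*1/33 - 62*(-⅑)))² = (4 + (-59/33 + 62/9))² = (4 + 505/99)² = (901/99)² = 811801/9801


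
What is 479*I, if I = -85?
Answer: -40715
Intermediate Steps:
479*I = 479*(-85) = -40715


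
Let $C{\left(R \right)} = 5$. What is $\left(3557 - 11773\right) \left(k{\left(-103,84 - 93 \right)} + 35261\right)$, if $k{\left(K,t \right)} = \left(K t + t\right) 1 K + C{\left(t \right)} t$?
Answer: $487521008$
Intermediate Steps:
$k{\left(K,t \right)} = 5 t + K \left(t + K t\right)$ ($k{\left(K,t \right)} = \left(K t + t\right) 1 K + 5 t = \left(t + K t\right) 1 K + 5 t = \left(t + K t\right) K + 5 t = K \left(t + K t\right) + 5 t = 5 t + K \left(t + K t\right)$)
$\left(3557 - 11773\right) \left(k{\left(-103,84 - 93 \right)} + 35261\right) = \left(3557 - 11773\right) \left(\left(84 - 93\right) \left(5 - 103 + \left(-103\right)^{2}\right) + 35261\right) = - 8216 \left(\left(84 - 93\right) \left(5 - 103 + 10609\right) + 35261\right) = - 8216 \left(\left(-9\right) 10511 + 35261\right) = - 8216 \left(-94599 + 35261\right) = \left(-8216\right) \left(-59338\right) = 487521008$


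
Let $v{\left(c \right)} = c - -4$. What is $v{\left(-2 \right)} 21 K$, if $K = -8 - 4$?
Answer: $-504$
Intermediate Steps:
$K = -12$
$v{\left(c \right)} = 4 + c$ ($v{\left(c \right)} = c + 4 = 4 + c$)
$v{\left(-2 \right)} 21 K = \left(4 - 2\right) 21 \left(-12\right) = 2 \cdot 21 \left(-12\right) = 42 \left(-12\right) = -504$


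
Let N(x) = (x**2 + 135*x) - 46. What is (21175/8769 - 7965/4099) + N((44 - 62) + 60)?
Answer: 265572191068/35944131 ≈ 7388.5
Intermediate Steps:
N(x) = -46 + x**2 + 135*x
(21175/8769 - 7965/4099) + N((44 - 62) + 60) = (21175/8769 - 7965/4099) + (-46 + ((44 - 62) + 60)**2 + 135*((44 - 62) + 60)) = (21175*(1/8769) - 7965*1/4099) + (-46 + (-18 + 60)**2 + 135*(-18 + 60)) = (21175/8769 - 7965/4099) + (-46 + 42**2 + 135*42) = 16951240/35944131 + (-46 + 1764 + 5670) = 16951240/35944131 + 7388 = 265572191068/35944131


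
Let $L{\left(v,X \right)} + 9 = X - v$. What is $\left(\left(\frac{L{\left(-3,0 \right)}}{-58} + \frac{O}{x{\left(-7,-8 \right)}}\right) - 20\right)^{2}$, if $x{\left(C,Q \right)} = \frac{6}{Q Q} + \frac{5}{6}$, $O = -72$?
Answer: $\frac{63403743601}{6661561} \approx 9517.8$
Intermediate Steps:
$L{\left(v,X \right)} = -9 + X - v$ ($L{\left(v,X \right)} = -9 + \left(X - v\right) = -9 + X - v$)
$x{\left(C,Q \right)} = \frac{5}{6} + \frac{6}{Q^{2}}$ ($x{\left(C,Q \right)} = \frac{6}{Q^{2}} + 5 \cdot \frac{1}{6} = \frac{6}{Q^{2}} + \frac{5}{6} = \frac{5}{6} + \frac{6}{Q^{2}}$)
$\left(\left(\frac{L{\left(-3,0 \right)}}{-58} + \frac{O}{x{\left(-7,-8 \right)}}\right) - 20\right)^{2} = \left(\left(\frac{-9 + 0 - -3}{-58} - \frac{72}{\frac{5}{6} + \frac{6}{64}}\right) - 20\right)^{2} = \left(\left(\left(-9 + 0 + 3\right) \left(- \frac{1}{58}\right) - \frac{72}{\frac{5}{6} + 6 \cdot \frac{1}{64}}\right) - 20\right)^{2} = \left(\left(\left(-6\right) \left(- \frac{1}{58}\right) - \frac{72}{\frac{5}{6} + \frac{3}{32}}\right) - 20\right)^{2} = \left(\left(\frac{3}{29} - \frac{72}{\frac{89}{96}}\right) - 20\right)^{2} = \left(\left(\frac{3}{29} - \frac{6912}{89}\right) - 20\right)^{2} = \left(- \frac{200181}{2581} - 20\right)^{2} = \left(- \frac{251801}{2581}\right)^{2} = \frac{63403743601}{6661561}$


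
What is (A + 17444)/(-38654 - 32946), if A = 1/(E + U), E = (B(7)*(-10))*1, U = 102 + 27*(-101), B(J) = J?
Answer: -47011579/192962000 ≈ -0.24363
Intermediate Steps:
U = -2625 (U = 102 - 2727 = -2625)
E = -70 (E = (7*(-10))*1 = -70*1 = -70)
A = -1/2695 (A = 1/(-70 - 2625) = 1/(-2695) = -1/2695 ≈ -0.00037106)
(A + 17444)/(-38654 - 32946) = (-1/2695 + 17444)/(-38654 - 32946) = (47011579/2695)/(-71600) = (47011579/2695)*(-1/71600) = -47011579/192962000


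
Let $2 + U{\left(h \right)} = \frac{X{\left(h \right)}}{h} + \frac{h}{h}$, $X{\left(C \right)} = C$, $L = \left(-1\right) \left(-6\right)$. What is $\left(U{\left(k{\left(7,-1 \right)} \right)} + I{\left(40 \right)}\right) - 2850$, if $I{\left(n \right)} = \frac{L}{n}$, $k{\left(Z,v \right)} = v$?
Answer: $- \frac{56997}{20} \approx -2849.9$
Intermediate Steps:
$L = 6$
$U{\left(h \right)} = 0$ ($U{\left(h \right)} = -2 + \left(\frac{h}{h} + \frac{h}{h}\right) = -2 + \left(1 + 1\right) = -2 + 2 = 0$)
$I{\left(n \right)} = \frac{6}{n}$
$\left(U{\left(k{\left(7,-1 \right)} \right)} + I{\left(40 \right)}\right) - 2850 = \left(0 + \frac{6}{40}\right) - 2850 = \left(0 + 6 \cdot \frac{1}{40}\right) - 2850 = \left(0 + \frac{3}{20}\right) - 2850 = \frac{3}{20} - 2850 = - \frac{56997}{20}$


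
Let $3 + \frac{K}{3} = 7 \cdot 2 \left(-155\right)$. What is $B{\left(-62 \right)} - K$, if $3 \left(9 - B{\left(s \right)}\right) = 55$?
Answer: $\frac{19529}{3} \approx 6509.7$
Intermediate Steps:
$B{\left(s \right)} = - \frac{28}{3}$ ($B{\left(s \right)} = 9 - \frac{55}{3} = - \frac{28}{3}$)
$K = -6519$ ($K = -9 + 3 \cdot 7 \cdot 2 \left(-155\right) = -9 + 3 \cdot 7 \left(-310\right) = -9 + 3 \left(-2170\right) = -9 - 6510 = -6519$)
$B{\left(-62 \right)} - K = - \frac{28}{3} - -6519 = - \frac{28}{3} + 6519 = \frac{19529}{3}$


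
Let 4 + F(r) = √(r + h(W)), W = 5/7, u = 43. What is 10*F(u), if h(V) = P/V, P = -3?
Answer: -40 + 2*√970 ≈ 22.290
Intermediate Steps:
W = 5/7 (W = 5*(⅐) = 5/7 ≈ 0.71429)
h(V) = -3/V
F(r) = -4 + √(-21/5 + r) (F(r) = -4 + √(r - 3/5/7) = -4 + √(r - 3*7/5) = -4 + √(r - 21/5) = -4 + √(-21/5 + r))
10*F(u) = 10*(-4 + √(-105 + 25*43)/5) = 10*(-4 + √(-105 + 1075)/5) = 10*(-4 + √970/5) = -40 + 2*√970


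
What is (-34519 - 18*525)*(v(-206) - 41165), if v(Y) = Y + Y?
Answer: 1828099113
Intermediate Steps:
v(Y) = 2*Y
(-34519 - 18*525)*(v(-206) - 41165) = (-34519 - 18*525)*(2*(-206) - 41165) = (-34519 - 9450)*(-412 - 41165) = -43969*(-41577) = 1828099113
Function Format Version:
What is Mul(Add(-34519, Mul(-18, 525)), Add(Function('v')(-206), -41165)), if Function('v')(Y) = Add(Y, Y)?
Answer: 1828099113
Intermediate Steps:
Function('v')(Y) = Mul(2, Y)
Mul(Add(-34519, Mul(-18, 525)), Add(Function('v')(-206), -41165)) = Mul(Add(-34519, Mul(-18, 525)), Add(Mul(2, -206), -41165)) = Mul(Add(-34519, -9450), Add(-412, -41165)) = Mul(-43969, -41577) = 1828099113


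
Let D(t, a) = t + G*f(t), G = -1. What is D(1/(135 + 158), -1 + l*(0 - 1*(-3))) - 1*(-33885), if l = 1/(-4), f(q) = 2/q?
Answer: 9756608/293 ≈ 33299.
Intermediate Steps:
l = -¼ ≈ -0.25000
D(t, a) = t - 2/t
D(1/(135 + 158), -1 + l*(0 - 1*(-3))) - 1*(-33885) = (1/(135 + 158) - 2/(1/(135 + 158))) - 1*(-33885) = (1/293 - 2/(1/293)) + 33885 = (1/293 - 2/1/293) + 33885 = (1/293 - 2*293) + 33885 = (1/293 - 586) + 33885 = -171697/293 + 33885 = 9756608/293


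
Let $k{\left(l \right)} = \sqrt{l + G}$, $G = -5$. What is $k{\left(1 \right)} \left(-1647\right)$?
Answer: $- 3294 i \approx - 3294.0 i$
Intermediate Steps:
$k{\left(l \right)} = \sqrt{-5 + l}$ ($k{\left(l \right)} = \sqrt{l - 5} = \sqrt{-5 + l}$)
$k{\left(1 \right)} \left(-1647\right) = \sqrt{-5 + 1} \left(-1647\right) = \sqrt{-4} \left(-1647\right) = 2 i \left(-1647\right) = - 3294 i$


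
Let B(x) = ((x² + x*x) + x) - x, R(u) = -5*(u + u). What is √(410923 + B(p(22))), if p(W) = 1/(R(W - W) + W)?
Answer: 3*√22098526/22 ≈ 641.03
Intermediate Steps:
R(u) = -10*u
p(W) = 1/W (p(W) = 1/(-10*(W - W) + W) = 1/(-10*0 + W) = 1/(0 + W) = 1/W)
B(x) = 2*x² (B(x) = ((x² + x²) + x) - x = (2*x² + x) - x = (x + 2*x²) - x = 2*x²)
√(410923 + B(p(22))) = √(410923 + 2*(1/22)²) = √(410923 + 2*(1/484)) = √(410923 + 1/242) = √(99443367/242) = 3*√22098526/22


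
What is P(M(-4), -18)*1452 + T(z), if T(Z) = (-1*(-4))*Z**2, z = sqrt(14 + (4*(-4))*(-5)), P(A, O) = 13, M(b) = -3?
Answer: 19252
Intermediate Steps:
z = sqrt(94) (z = sqrt(14 - 16*(-5)) = sqrt(14 + 80) = sqrt(94) ≈ 9.6954)
T(Z) = 4*Z**2
P(M(-4), -18)*1452 + T(z) = 13*1452 + 4*(sqrt(94))**2 = 18876 + 4*94 = 18876 + 376 = 19252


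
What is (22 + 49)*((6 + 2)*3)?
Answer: 1704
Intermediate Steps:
(22 + 49)*((6 + 2)*3) = 71*(8*3) = 71*24 = 1704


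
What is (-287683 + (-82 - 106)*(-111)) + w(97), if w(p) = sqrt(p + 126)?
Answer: -266815 + sqrt(223) ≈ -2.6680e+5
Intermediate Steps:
w(p) = sqrt(126 + p)
(-287683 + (-82 - 106)*(-111)) + w(97) = (-287683 + (-82 - 106)*(-111)) + sqrt(126 + 97) = (-287683 - 188*(-111)) + sqrt(223) = (-287683 + 20868) + sqrt(223) = -266815 + sqrt(223)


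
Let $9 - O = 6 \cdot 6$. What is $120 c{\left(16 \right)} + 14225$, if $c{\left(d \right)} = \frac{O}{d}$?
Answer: $\frac{28045}{2} \approx 14023.0$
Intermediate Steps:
$O = -27$ ($O = 9 - 6 \cdot 6 = 9 - 36 = -27$)
$c{\left(d \right)} = - \frac{27}{d}$
$120 c{\left(16 \right)} + 14225 = 120 \left(- \frac{27}{16}\right) + 14225 = - \frac{405}{2} + 14225 = \frac{28045}{2}$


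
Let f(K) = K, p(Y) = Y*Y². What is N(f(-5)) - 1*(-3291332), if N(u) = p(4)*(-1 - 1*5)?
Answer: 3290948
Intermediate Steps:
p(Y) = Y³
N(u) = -384 (N(u) = 4³*(-1 - 1*5) = 64*(-1 - 5) = 64*(-6) = -384)
N(f(-5)) - 1*(-3291332) = -384 - 1*(-3291332) = -384 + 3291332 = 3290948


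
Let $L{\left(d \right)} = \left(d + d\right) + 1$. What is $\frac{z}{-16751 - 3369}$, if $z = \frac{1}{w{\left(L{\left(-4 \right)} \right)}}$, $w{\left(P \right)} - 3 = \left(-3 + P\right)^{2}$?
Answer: $- \frac{1}{2072360} \approx -4.8254 \cdot 10^{-7}$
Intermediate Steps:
$L{\left(d \right)} = 1 + 2 d$ ($L{\left(d \right)} = 2 d + 1 = 1 + 2 d$)
$w{\left(P \right)} = 3 + \left(-3 + P\right)^{2}$
$z = \frac{1}{103}$ ($z = \frac{1}{3 + \left(-3 + \left(1 + 2 \left(-4\right)\right)\right)^{2}} = \frac{1}{3 + \left(-3 + \left(1 - 8\right)\right)^{2}} = \frac{1}{3 + \left(-3 - 7\right)^{2}} = \frac{1}{3 + \left(-10\right)^{2}} = \frac{1}{3 + 100} = \frac{1}{103} \approx 0.0097087$)
$\frac{z}{-16751 - 3369} = \frac{1}{103 \left(-16751 - 3369\right)} = \frac{1}{103 \left(-20120\right)} = \frac{1}{103} \left(- \frac{1}{20120}\right) = - \frac{1}{2072360}$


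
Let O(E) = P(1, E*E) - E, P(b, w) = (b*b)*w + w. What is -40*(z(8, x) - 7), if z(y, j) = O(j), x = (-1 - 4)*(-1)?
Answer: -1520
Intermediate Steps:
P(b, w) = w + w*b² (P(b, w) = b²*w + w = w*b² + w = w + w*b²)
x = 5 (x = -5*(-1) = 5)
O(E) = -E + 2*E² (O(E) = (E*E)*(1 + 1²) - E = E²*(1 + 1) - E = E²*2 - E = 2*E² - E = -E + 2*E²)
z(y, j) = j*(-1 + 2*j)
-40*(z(8, x) - 7) = -40*(5*(-1 + 2*5) - 7) = -40*(5*(-1 + 10) - 7) = -40*(5*9 - 7) = -40*(45 - 7) = -40*38 = -1520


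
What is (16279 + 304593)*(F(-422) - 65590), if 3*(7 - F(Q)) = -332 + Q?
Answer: -62889307640/3 ≈ -2.0963e+10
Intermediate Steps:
F(Q) = 353/3 - Q/3 (F(Q) = 7 - (-332 + Q)/3 = 7 + (332/3 - Q/3) = 353/3 - Q/3)
(16279 + 304593)*(F(-422) - 65590) = (16279 + 304593)*((353/3 - ⅓*(-422)) - 65590) = 320872*((353/3 + 422/3) - 65590) = 320872*(775/3 - 65590) = 320872*(-195995/3) = -62889307640/3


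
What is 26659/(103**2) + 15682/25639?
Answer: 849880439/272004151 ≈ 3.1245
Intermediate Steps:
26659/(103**2) + 15682/25639 = 26659/10609 + 15682*(1/25639) = 26659*(1/10609) + 15682/25639 = 26659/10609 + 15682/25639 = 849880439/272004151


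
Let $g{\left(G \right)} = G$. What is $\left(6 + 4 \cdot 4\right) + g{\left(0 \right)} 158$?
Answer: $22$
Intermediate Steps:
$\left(6 + 4 \cdot 4\right) + g{\left(0 \right)} 158 = \left(6 + 4 \cdot 4\right) + 0 \cdot 158 = \left(6 + 16\right) + 0 = 22 + 0 = 22$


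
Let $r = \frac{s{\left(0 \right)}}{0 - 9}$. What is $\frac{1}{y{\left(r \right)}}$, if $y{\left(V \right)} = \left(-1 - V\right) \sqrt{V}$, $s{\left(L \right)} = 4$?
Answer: $\frac{27 i}{10} \approx 2.7 i$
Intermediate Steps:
$r = - \frac{4}{9}$ ($r = \frac{4}{0 - 9} = \frac{4}{-9} = 4 \left(- \frac{1}{9}\right) = - \frac{4}{9} \approx -0.44444$)
$y{\left(V \right)} = \sqrt{V} \left(-1 - V\right)$
$\frac{1}{y{\left(r \right)}} = \frac{1}{\sqrt{- \frac{4}{9}} \left(-1 - - \frac{4}{9}\right)} = \frac{1}{\frac{2 i}{3} \left(-1 + \frac{4}{9}\right)} = \frac{1}{\frac{2 i}{3} \left(- \frac{5}{9}\right)} = \frac{1}{\left(- \frac{10}{27}\right) i} = \frac{27 i}{10}$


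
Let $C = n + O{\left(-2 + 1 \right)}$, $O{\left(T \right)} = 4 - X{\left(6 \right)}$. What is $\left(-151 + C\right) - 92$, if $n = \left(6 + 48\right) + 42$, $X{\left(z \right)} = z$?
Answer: $-149$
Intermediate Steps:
$O{\left(T \right)} = -2$ ($O{\left(T \right)} = 4 - 6 = -2$)
$n = 96$ ($n = 54 + 42 = 96$)
$C = 94$ ($C = 96 - 2 = 94$)
$\left(-151 + C\right) - 92 = \left(-151 + 94\right) - 92 = -57 - 92 = -149$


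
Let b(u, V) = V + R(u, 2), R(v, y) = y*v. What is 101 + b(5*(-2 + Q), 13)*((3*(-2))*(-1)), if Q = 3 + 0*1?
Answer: 239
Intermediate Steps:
R(v, y) = v*y
Q = 3 (Q = 3 + 0 = 3)
b(u, V) = V + 2*u (b(u, V) = V + u*2 = V + 2*u)
101 + b(5*(-2 + Q), 13)*((3*(-2))*(-1)) = 101 + (13 + 2*(5*(-2 + 3)))*((3*(-2))*(-1)) = 101 + (13 + 2*(5*1))*(-6*(-1)) = 101 + (13 + 2*5)*6 = 101 + (13 + 10)*6 = 101 + 23*6 = 101 + 138 = 239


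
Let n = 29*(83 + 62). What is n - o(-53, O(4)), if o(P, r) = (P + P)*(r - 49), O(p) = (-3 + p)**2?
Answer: -883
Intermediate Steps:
n = 4205 (n = 29*145 = 4205)
o(P, r) = 2*P*(-49 + r) (o(P, r) = (2*P)*(-49 + r) = 2*P*(-49 + r))
n - o(-53, O(4)) = 4205 - 2*(-53)*(-49 + (-3 + 4)**2) = 4205 - 2*(-53)*(-49 + 1**2) = 4205 - 2*(-53)*(-49 + 1) = 4205 - 2*(-53)*(-48) = 4205 - 1*5088 = 4205 - 5088 = -883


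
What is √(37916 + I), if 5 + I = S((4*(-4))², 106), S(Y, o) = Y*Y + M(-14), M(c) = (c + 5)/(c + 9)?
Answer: 14*√13195/5 ≈ 321.63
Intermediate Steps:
M(c) = (5 + c)/(9 + c)
S(Y, o) = 9/5 + Y² (S(Y, o) = Y*Y + (5 - 14)/(9 - 14) = Y² - 9/(-5) = Y² - ⅕*(-9) = Y² + 9/5 = 9/5 + Y²)
I = 327664/5 (I = -5 + (9/5 + ((4*(-4))²)²) = -5 + (9/5 + ((-16)²)²) = -5 + (9/5 + 256²) = -5 + (9/5 + 65536) = -5 + 327689/5 = 327664/5 ≈ 65533.)
√(37916 + I) = √(37916 + 327664/5) = √(517244/5) = 14*√13195/5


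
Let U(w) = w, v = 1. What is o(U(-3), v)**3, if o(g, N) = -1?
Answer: -1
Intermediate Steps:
o(U(-3), v)**3 = (-1)**3 = -1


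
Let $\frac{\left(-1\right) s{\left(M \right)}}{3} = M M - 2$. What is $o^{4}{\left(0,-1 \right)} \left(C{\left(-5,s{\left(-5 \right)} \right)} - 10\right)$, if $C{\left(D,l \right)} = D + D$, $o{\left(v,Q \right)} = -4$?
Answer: $-5120$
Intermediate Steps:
$s{\left(M \right)} = 6 - 3 M^{2}$ ($s{\left(M \right)} = - 3 \left(M M - 2\right) = - 3 \left(M^{2} - 2\right) = - 3 \left(-2 + M^{2}\right) = 6 - 3 M^{2}$)
$C{\left(D,l \right)} = 2 D$
$o^{4}{\left(0,-1 \right)} \left(C{\left(-5,s{\left(-5 \right)} \right)} - 10\right) = \left(-4\right)^{4} \left(2 \left(-5\right) - 10\right) = 256 \left(-10 - 10\right) = 256 \left(-20\right) = -5120$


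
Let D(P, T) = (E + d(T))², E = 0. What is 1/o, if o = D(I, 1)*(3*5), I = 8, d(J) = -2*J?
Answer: 1/60 ≈ 0.016667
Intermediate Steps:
D(P, T) = 4*T² (D(P, T) = (0 - 2*T)² = (-2*T)² = 4*T²)
o = 60 (o = (4*1²)*(3*5) = (4*1)*15 = 4*15 = 60)
1/o = 1/60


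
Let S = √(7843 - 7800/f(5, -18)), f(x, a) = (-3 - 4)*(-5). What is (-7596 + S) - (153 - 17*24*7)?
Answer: -4893 + √373387/7 ≈ -4805.7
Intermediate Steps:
f(x, a) = 35 (f(x, a) = -7*(-5) = 35)
S = √373387/7 (S = √(7843 - 7800/35) = √(7843 - 7800*1/35) = √(7843 - 1560/7) = √(53341/7) = √373387/7 ≈ 87.293)
(-7596 + S) - (153 - 17*24*7) = (-7596 + √373387/7) - (153 - 17*24*7) = (-7596 + √373387/7) - (153 - 408*7) = (-7596 + √373387/7) - (153 - 1*2856) = (-7596 + √373387/7) - (153 - 2856) = (-7596 + √373387/7) - 1*(-2703) = (-7596 + √373387/7) + 2703 = -4893 + √373387/7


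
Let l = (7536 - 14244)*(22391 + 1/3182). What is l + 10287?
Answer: -5556976095/37 ≈ -1.5019e+8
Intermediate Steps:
l = -5557356714/37 (l = -6708*(22391 + 1/3182) = -6708*71248163/3182 = -5557356714/37 ≈ -1.5020e+8)
l + 10287 = -5557356714/37 + 10287 = -5556976095/37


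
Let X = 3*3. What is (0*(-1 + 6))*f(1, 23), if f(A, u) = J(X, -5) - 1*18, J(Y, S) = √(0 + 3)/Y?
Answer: 0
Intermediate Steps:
X = 9
J(Y, S) = √3/Y
f(A, u) = -18 + √3/9 (f(A, u) = √3/9 - 1*18 = √3*(⅑) - 18 = √3/9 - 18 = -18 + √3/9)
(0*(-1 + 6))*f(1, 23) = (0*(-1 + 6))*(-18 + √3/9) = (0*5)*(-18 + √3/9) = 0*(-18 + √3/9) = 0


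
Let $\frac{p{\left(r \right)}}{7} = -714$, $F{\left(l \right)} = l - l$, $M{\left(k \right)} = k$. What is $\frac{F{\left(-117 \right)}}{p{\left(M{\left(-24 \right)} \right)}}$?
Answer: $0$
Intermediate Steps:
$F{\left(l \right)} = 0$
$p{\left(r \right)} = -4998$ ($p{\left(r \right)} = 7 \left(-714\right) = -4998$)
$\frac{F{\left(-117 \right)}}{p{\left(M{\left(-24 \right)} \right)}} = \frac{0}{-4998} = 0 \left(- \frac{1}{4998}\right) = 0$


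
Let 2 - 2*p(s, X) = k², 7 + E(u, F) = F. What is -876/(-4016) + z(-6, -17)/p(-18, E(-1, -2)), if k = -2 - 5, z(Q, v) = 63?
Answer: -116211/47188 ≈ -2.4627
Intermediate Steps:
E(u, F) = -7 + F
k = -7
p(s, X) = -47/2 (p(s, X) = 1 - ½*(-7)² = 1 - ½*49 = 1 - 49/2 = -47/2)
-876/(-4016) + z(-6, -17)/p(-18, E(-1, -2)) = -876/(-4016) + 63/(-47/2) = -876*(-1/4016) + 63*(-2/47) = 219/1004 - 126/47 = -116211/47188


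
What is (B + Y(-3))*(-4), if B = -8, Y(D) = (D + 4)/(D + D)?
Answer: 98/3 ≈ 32.667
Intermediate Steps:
Y(D) = (4 + D)/(2*D) (Y(D) = (4 + D)/((2*D)) = (4 + D)*(1/(2*D)) = (4 + D)/(2*D))
(B + Y(-3))*(-4) = (-8 + (½)*(4 - 3)/(-3))*(-4) = (-8 + (½)*(-⅓)*1)*(-4) = (-8 - ⅙)*(-4) = -49/6*(-4) = 98/3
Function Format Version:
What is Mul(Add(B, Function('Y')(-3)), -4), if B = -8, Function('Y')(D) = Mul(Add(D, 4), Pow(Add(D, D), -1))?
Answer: Rational(98, 3) ≈ 32.667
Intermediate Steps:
Function('Y')(D) = Mul(Rational(1, 2), Pow(D, -1), Add(4, D)) (Function('Y')(D) = Mul(Add(4, D), Pow(Mul(2, D), -1)) = Mul(Add(4, D), Mul(Rational(1, 2), Pow(D, -1))) = Mul(Rational(1, 2), Pow(D, -1), Add(4, D)))
Mul(Add(B, Function('Y')(-3)), -4) = Mul(Add(-8, Mul(Rational(1, 2), Pow(-3, -1), Add(4, -3))), -4) = Mul(Add(-8, Mul(Rational(1, 2), Rational(-1, 3), 1)), -4) = Mul(Add(-8, Rational(-1, 6)), -4) = Mul(Rational(-49, 6), -4) = Rational(98, 3)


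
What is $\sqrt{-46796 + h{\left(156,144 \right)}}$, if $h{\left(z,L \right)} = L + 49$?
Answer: $i \sqrt{46603} \approx 215.88 i$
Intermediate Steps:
$h{\left(z,L \right)} = 49 + L$
$\sqrt{-46796 + h{\left(156,144 \right)}} = \sqrt{-46796 + \left(49 + 144\right)} = \sqrt{-46796 + 193} = \sqrt{-46603} = i \sqrt{46603}$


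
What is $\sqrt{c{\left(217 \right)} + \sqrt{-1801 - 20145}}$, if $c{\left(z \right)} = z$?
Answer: $\sqrt{217 + i \sqrt{21946}} \approx 15.488 + 4.7825 i$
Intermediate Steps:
$\sqrt{c{\left(217 \right)} + \sqrt{-1801 - 20145}} = \sqrt{217 + \sqrt{-1801 - 20145}} = \sqrt{217 + \sqrt{-21946}} = \sqrt{217 + i \sqrt{21946}}$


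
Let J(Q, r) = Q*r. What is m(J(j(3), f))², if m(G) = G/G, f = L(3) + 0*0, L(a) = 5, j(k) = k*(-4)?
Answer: 1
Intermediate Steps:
j(k) = -4*k
f = 5 (f = 5 + 0*0 = 5 + 0 = 5)
m(G) = 1
m(J(j(3), f))² = 1² = 1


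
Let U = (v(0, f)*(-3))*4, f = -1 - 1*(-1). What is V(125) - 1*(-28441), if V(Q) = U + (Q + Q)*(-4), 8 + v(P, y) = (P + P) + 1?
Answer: 27525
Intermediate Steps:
f = 0 (f = -1 + 1 = 0)
v(P, y) = -7 + 2*P (v(P, y) = -8 + ((P + P) + 1) = -8 + (2*P + 1) = -8 + (1 + 2*P) = -7 + 2*P)
U = 84 (U = ((-7 + 2*0)*(-3))*4 = ((-7 + 0)*(-3))*4 = -7*(-3)*4 = 21*4 = 84)
V(Q) = 84 - 8*Q (V(Q) = 84 + (Q + Q)*(-4) = 84 + (2*Q)*(-4) = 84 - 8*Q)
V(125) - 1*(-28441) = (84 - 8*125) - 1*(-28441) = (84 - 1000) + 28441 = -916 + 28441 = 27525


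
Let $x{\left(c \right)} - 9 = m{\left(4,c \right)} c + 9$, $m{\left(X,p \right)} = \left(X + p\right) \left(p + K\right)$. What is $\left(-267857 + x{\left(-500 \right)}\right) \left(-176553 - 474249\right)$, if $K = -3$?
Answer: $81357954844878$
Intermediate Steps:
$m{\left(X,p \right)} = \left(-3 + p\right) \left(X + p\right)$ ($m{\left(X,p \right)} = \left(X + p\right) \left(p - 3\right) = \left(X + p\right) \left(-3 + p\right) = \left(-3 + p\right) \left(X + p\right)$)
$x{\left(c \right)} = 18 + c \left(-12 + c + c^{2}\right)$ ($x{\left(c \right)} = 9 + \left(\left(c^{2} - 12 - 3 c + 4 c\right) c + 9\right) = 9 + \left(\left(-12 + c + c^{2}\right) c + 9\right) = 9 + \left(c \left(-12 + c + c^{2}\right) + 9\right) = 9 + \left(9 + c \left(-12 + c + c^{2}\right)\right) = 18 + c \left(-12 + c + c^{2}\right)$)
$\left(-267857 + x{\left(-500 \right)}\right) \left(-176553 - 474249\right) = \left(-267857 + \left(18 - 500 \left(-12 - 500 + \left(-500\right)^{2}\right)\right)\right) \left(-176553 - 474249\right) = \left(-267857 + \left(18 - 500 \left(-12 - 500 + 250000\right)\right)\right) \left(-650802\right) = \left(-267857 + \left(18 - 124744000\right)\right) \left(-650802\right) = \left(-267857 - 124743982\right) \left(-650802\right) = \left(-125011839\right) \left(-650802\right) = 81357954844878$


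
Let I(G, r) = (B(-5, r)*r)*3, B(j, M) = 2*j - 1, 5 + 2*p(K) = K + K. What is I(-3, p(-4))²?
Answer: 184041/4 ≈ 46010.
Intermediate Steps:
p(K) = -5/2 + K (p(K) = -5/2 + (K + K)/2 = -5/2 + (2*K)/2 = -5/2 + K)
B(j, M) = -1 + 2*j
I(G, r) = -33*r (I(G, r) = ((-1 + 2*(-5))*r)*3 = ((-1 - 10)*r)*3 = -11*r*3 = -33*r)
I(-3, p(-4))² = (-33*(-5/2 - 4))² = (-33*(-13/2))² = (429/2)² = 184041/4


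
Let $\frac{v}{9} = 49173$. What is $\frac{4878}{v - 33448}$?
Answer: $\frac{4878}{409109} \approx 0.011923$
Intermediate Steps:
$v = 442557$ ($v = 9 \cdot 49173 = 442557$)
$\frac{4878}{v - 33448} = \frac{4878}{442557 - 33448} = \frac{4878}{409109}$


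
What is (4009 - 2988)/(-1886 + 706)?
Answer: -1021/1180 ≈ -0.86525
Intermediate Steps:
(4009 - 2988)/(-1886 + 706) = 1021/(-1180) = 1021*(-1/1180) = -1021/1180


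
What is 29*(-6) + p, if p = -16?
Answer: -190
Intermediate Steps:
29*(-6) + p = 29*(-6) - 16 = -174 - 16 = -190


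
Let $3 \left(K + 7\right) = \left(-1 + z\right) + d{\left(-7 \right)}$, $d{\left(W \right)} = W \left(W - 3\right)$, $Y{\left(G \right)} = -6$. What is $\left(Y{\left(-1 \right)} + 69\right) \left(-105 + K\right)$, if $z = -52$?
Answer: $-6699$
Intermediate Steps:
$d{\left(W \right)} = W \left(-3 + W\right)$
$K = - \frac{4}{3}$ ($K = -7 + \frac{\left(-1 - 52\right) - 7 \left(-3 - 7\right)}{3} = -7 + \frac{-53 - -70}{3} = -7 + \frac{-53 + 70}{3} = -7 + \frac{1}{3} \cdot 17 = -7 + \frac{17}{3} = - \frac{4}{3} \approx -1.3333$)
$\left(Y{\left(-1 \right)} + 69\right) \left(-105 + K\right) = \left(-6 + 69\right) \left(-105 - \frac{4}{3}\right) = 63 \left(- \frac{319}{3}\right) = -6699$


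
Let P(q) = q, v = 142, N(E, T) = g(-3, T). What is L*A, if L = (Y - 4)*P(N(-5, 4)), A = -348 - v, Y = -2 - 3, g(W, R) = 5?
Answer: 22050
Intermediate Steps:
Y = -5
N(E, T) = 5
A = -490 (A = -348 - 1*142 = -348 - 142 = -490)
L = -45 (L = (-5 - 4)*5 = -9*5 = -45)
L*A = -45*(-490) = 22050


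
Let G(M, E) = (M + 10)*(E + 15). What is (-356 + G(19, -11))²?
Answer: 57600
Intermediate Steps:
G(M, E) = (10 + M)*(15 + E)
(-356 + G(19, -11))² = (-356 + (150 + 10*(-11) + 15*19 - 11*19))² = (-356 + (150 - 110 + 285 - 209))² = (-356 + 116)² = (-240)² = 57600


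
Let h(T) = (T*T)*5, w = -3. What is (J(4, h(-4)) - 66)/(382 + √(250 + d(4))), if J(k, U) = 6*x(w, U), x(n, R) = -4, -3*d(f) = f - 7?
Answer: -34380/145673 + 90*√251/145673 ≈ -0.22622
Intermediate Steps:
d(f) = 7/3 - f/3 (d(f) = -(f - 7)/3 = -(-7 + f)/3 = 7/3 - f/3)
h(T) = 5*T² (h(T) = T²*5 = 5*T²)
J(k, U) = -24 (J(k, U) = 6*(-4) = -24)
(J(4, h(-4)) - 66)/(382 + √(250 + d(4))) = (-24 - 66)/(382 + √(250 + (7/3 - ⅓*4))) = -90/(382 + √(250 + (7/3 - 4/3))) = -90/(382 + √(250 + 1)) = -90/(382 + √251)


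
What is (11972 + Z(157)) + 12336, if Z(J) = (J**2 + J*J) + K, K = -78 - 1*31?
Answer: 73497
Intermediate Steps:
K = -109 (K = -78 - 31 = -109)
Z(J) = -109 + 2*J**2 (Z(J) = (J**2 + J*J) - 109 = (J**2 + J**2) - 109 = 2*J**2 - 109 = -109 + 2*J**2)
(11972 + Z(157)) + 12336 = (11972 + (-109 + 2*157**2)) + 12336 = (11972 + (-109 + 2*24649)) + 12336 = (11972 + (-109 + 49298)) + 12336 = (11972 + 49189) + 12336 = 61161 + 12336 = 73497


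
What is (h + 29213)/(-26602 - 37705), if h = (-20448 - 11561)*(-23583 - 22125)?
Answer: -1463096585/64307 ≈ -22752.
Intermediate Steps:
h = 1463067372 (h = -32009*(-45708) = 1463067372)
(h + 29213)/(-26602 - 37705) = (1463067372 + 29213)/(-26602 - 37705) = 1463096585/(-64307) = 1463096585*(-1/64307) = -1463096585/64307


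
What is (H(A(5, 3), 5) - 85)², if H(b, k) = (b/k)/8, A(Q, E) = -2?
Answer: 2893401/400 ≈ 7233.5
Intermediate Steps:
H(b, k) = b/(8*k) (H(b, k) = (b/k)*(⅛) = b/(8*k))
(H(A(5, 3), 5) - 85)² = ((⅛)*(-2)/5 - 85)² = ((⅛)*(-2)*(⅕) - 85)² = (-1/20 - 85)² = (-1701/20)² = 2893401/400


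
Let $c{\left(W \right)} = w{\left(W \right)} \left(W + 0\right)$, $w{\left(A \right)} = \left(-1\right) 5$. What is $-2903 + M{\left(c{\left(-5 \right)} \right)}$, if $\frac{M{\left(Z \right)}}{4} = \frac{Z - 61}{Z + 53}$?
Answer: $- \frac{37763}{13} \approx -2904.8$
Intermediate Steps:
$w{\left(A \right)} = -5$
$c{\left(W \right)} = - 5 W$ ($c{\left(W \right)} = - 5 \left(W + 0\right) = - 5 W$)
$M{\left(Z \right)} = \frac{4 \left(-61 + Z\right)}{53 + Z}$ ($M{\left(Z \right)} = 4 \frac{Z - 61}{Z + 53} = 4 \frac{-61 + Z}{53 + Z} = \frac{4 \left(-61 + Z\right)}{53 + Z}$)
$-2903 + M{\left(c{\left(-5 \right)} \right)} = -2903 + \frac{4 \left(-61 - -25\right)}{53 - -25} = -2903 + \frac{4 \left(-61 + 25\right)}{53 + 25} = -2903 + 4 \cdot \frac{1}{78} \left(-36\right) = -2903 - \frac{24}{13} = - \frac{37763}{13}$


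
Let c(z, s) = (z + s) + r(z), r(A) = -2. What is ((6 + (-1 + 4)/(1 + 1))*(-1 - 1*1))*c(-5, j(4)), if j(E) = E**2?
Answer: -135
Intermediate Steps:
c(z, s) = -2 + s + z (c(z, s) = (z + s) - 2 = (s + z) - 2 = -2 + s + z)
((6 + (-1 + 4)/(1 + 1))*(-1 - 1*1))*c(-5, j(4)) = ((6 + (-1 + 4)/(1 + 1))*(-1 - 1*1))*(-2 + 4**2 - 5) = ((6 + 3/2)*(-1 - 1))*(-2 + 16 - 5) = ((6 + 3*(1/2))*(-2))*9 = ((6 + 3/2)*(-2))*9 = ((15/2)*(-2))*9 = -15*9 = -135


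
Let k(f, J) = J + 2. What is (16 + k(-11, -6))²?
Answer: 144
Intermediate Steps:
k(f, J) = 2 + J
(16 + k(-11, -6))² = (16 + (2 - 6))² = (16 - 4)² = 12² = 144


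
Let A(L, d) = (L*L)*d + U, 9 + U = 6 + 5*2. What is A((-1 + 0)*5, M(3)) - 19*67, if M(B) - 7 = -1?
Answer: -1116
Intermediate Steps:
U = 7 (U = -9 + (6 + 5*2) = -9 + (6 + 10) = -9 + 16 = 7)
M(B) = 6 (M(B) = 7 - 1 = 6)
A(L, d) = 7 + d*L**2 (A(L, d) = (L*L)*d + 7 = L**2*d + 7 = d*L**2 + 7 = 7 + d*L**2)
A((-1 + 0)*5, M(3)) - 19*67 = (7 + 6*((-1 + 0)*5)**2) - 19*67 = (7 + 6*(-1*5)**2) - 1*1273 = (7 + 6*(-5)**2) - 1273 = (7 + 6*25) - 1273 = (7 + 150) - 1273 = 157 - 1273 = -1116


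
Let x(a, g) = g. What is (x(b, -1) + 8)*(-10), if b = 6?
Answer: -70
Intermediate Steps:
(x(b, -1) + 8)*(-10) = (-1 + 8)*(-10) = 7*(-10) = -70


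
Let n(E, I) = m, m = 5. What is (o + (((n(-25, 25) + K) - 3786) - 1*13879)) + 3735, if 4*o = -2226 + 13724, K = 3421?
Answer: -15259/2 ≈ -7629.5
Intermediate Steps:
n(E, I) = 5
o = 5749/2 (o = (-2226 + 13724)/4 = (¼)*11498 = 5749/2 ≈ 2874.5)
(o + (((n(-25, 25) + K) - 3786) - 1*13879)) + 3735 = (5749/2 + (((5 + 3421) - 3786) - 1*13879)) + 3735 = (5749/2 + ((3426 - 3786) - 13879)) + 3735 = (5749/2 + (-360 - 13879)) + 3735 = (5749/2 - 14239) + 3735 = -22729/2 + 3735 = -15259/2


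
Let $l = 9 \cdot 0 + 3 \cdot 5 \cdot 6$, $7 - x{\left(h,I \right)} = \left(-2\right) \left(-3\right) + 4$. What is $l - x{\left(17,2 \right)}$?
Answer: $93$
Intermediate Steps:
$x{\left(h,I \right)} = -3$ ($x{\left(h,I \right)} = 7 - \left(\left(-2\right) \left(-3\right) + 4\right) = 7 - \left(6 + 4\right) = 7 - 10 = -3$)
$l = 90$ ($l = 0 + 15 \cdot 6 = 0 + 90 = 90$)
$l - x{\left(17,2 \right)} = 90 - -3 = 90 + 3 = 93$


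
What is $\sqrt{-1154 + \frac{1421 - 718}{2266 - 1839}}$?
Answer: $\frac{i \sqrt{210107485}}{427} \approx 33.946 i$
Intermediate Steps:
$\sqrt{-1154 + \frac{1421 - 718}{2266 - 1839}} = \sqrt{-1154 + \frac{703}{427}} = \sqrt{- \frac{492055}{427}} = \frac{i \sqrt{210107485}}{427}$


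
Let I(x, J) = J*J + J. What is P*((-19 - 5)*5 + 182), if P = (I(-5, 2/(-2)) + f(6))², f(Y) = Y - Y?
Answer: 0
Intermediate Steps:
I(x, J) = J + J² (I(x, J) = J² + J = J + J²)
f(Y) = 0
P = 0 (P = ((2/(-2))*(1 + 2/(-2)) + 0)² = ((2*(-½))*(1 + 2*(-½)) + 0)² = (-(1 - 1) + 0)² = (-1*0 + 0)² = (0 + 0)² = 0² = 0)
P*((-19 - 5)*5 + 182) = 0*((-19 - 5)*5 + 182) = 0*(-24*5 + 182) = 0*(-120 + 182) = 0*62 = 0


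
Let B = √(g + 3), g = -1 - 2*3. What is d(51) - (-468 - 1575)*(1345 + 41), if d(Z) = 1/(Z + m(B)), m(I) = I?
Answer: 7376312841/2605 - 2*I/2605 ≈ 2.8316e+6 - 0.00076775*I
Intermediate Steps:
g = -7 (g = -1 - 6 = -7)
B = 2*I (B = √(-7 + 3) = √(-4) = 2*I ≈ 2.0*I)
d(Z) = 1/(Z + 2*I)
d(51) - (-468 - 1575)*(1345 + 41) = 1/(51 + 2*I) - (-468 - 1575)*(1345 + 41) = (51 - 2*I)/2605 - (-2043)*1386 = (51 - 2*I)/2605 - 1*(-2831598) = (51 - 2*I)/2605 + 2831598 = 2831598 + (51 - 2*I)/2605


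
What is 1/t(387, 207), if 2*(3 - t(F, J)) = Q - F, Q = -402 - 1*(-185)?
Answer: 1/305 ≈ 0.0032787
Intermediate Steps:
Q = -217 (Q = -402 + 185 = -217)
t(F, J) = 223/2 + F/2 (t(F, J) = 3 - (-217 - F)/2 = 3 + (217/2 + F/2) = 223/2 + F/2)
1/t(387, 207) = 1/(223/2 + (½)*387) = 1/(223/2 + 387/2) = 1/305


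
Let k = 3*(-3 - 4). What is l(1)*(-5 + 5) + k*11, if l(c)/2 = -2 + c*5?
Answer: -231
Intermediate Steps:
l(c) = -4 + 10*c (l(c) = 2*(-2 + c*5) = 2*(-2 + 5*c) = -4 + 10*c)
k = -21 (k = 3*(-7) = -21)
l(1)*(-5 + 5) + k*11 = (-4 + 10*1)*(-5 + 5) - 21*11 = (-4 + 10)*0 - 231 = 6*0 - 231 = 0 - 231 = -231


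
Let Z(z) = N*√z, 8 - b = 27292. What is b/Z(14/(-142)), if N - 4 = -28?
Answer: -6821*I*√497/42 ≈ -3620.6*I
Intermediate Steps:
b = -27284 (b = 8 - 1*27292 = 8 - 27292 = -27284)
N = -24 (N = 4 - 28 = -24)
Z(z) = -24*√z
b/Z(14/(-142)) = -27284*I*√497/168 = -6821*I*√497/42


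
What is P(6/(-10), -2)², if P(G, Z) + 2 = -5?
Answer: 49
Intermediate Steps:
P(G, Z) = -7 (P(G, Z) = -2 - 5 = -7)
P(6/(-10), -2)² = (-7)² = 49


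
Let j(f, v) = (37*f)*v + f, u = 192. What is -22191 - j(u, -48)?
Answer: 318609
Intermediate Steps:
j(f, v) = f + 37*f*v (j(f, v) = 37*f*v + f = f + 37*f*v)
-22191 - j(u, -48) = -22191 - 192*(1 + 37*(-48)) = -22191 - 192*(1 - 1776) = -22191 - 192*(-1775) = -22191 - 1*(-340800) = -22191 + 340800 = 318609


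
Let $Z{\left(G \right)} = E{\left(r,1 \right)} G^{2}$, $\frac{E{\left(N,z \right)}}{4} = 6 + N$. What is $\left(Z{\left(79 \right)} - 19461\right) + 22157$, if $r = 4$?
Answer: $252336$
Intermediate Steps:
$E{\left(N,z \right)} = 24 + 4 N$ ($E{\left(N,z \right)} = 4 \left(6 + N\right) = 24 + 4 N$)
$Z{\left(G \right)} = 40 G^{2}$ ($Z{\left(G \right)} = \left(24 + 4 \cdot 4\right) G^{2} = \left(24 + 16\right) G^{2} = 40 G^{2}$)
$\left(Z{\left(79 \right)} - 19461\right) + 22157 = \left(40 \cdot 79^{2} - 19461\right) + 22157 = \left(40 \cdot 6241 - 19461\right) + 22157 = \left(249640 - 19461\right) + 22157 = 230179 + 22157 = 252336$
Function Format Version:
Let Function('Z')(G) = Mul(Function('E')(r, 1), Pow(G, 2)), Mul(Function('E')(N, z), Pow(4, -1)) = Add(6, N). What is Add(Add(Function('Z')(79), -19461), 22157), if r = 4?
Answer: 252336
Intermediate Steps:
Function('E')(N, z) = Add(24, Mul(4, N)) (Function('E')(N, z) = Mul(4, Add(6, N)) = Add(24, Mul(4, N)))
Function('Z')(G) = Mul(40, Pow(G, 2)) (Function('Z')(G) = Mul(Add(24, Mul(4, 4)), Pow(G, 2)) = Mul(Add(24, 16), Pow(G, 2)) = Mul(40, Pow(G, 2)))
Add(Add(Function('Z')(79), -19461), 22157) = Add(Add(Mul(40, Pow(79, 2)), -19461), 22157) = Add(Add(Mul(40, 6241), -19461), 22157) = Add(Add(249640, -19461), 22157) = Add(230179, 22157) = 252336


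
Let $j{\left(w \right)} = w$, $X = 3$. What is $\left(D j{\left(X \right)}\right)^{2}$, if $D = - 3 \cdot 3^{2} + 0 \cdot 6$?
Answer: $6561$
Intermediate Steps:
$D = -27$ ($D = \left(-3\right) 9 + 0 = -27 + 0 = -27$)
$\left(D j{\left(X \right)}\right)^{2} = \left(\left(-27\right) 3\right)^{2} = \left(-81\right)^{2} = 6561$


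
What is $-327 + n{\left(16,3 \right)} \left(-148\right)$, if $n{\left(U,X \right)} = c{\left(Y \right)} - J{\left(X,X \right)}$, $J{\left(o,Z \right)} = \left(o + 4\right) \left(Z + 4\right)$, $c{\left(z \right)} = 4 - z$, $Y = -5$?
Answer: $5593$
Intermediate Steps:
$J{\left(o,Z \right)} = \left(4 + Z\right) \left(4 + o\right)$ ($J{\left(o,Z \right)} = \left(4 + o\right) \left(4 + Z\right) = \left(4 + Z\right) \left(4 + o\right)$)
$n{\left(U,X \right)} = -7 - X^{2} - 8 X$ ($n{\left(U,X \right)} = \left(4 - -5\right) - \left(16 + 4 X + 4 X + X X\right) = \left(4 + 5\right) - \left(16 + 4 X + 4 X + X^{2}\right) = 9 - \left(16 + X^{2} + 8 X\right) = -7 - X^{2} - 8 X$)
$-327 + n{\left(16,3 \right)} \left(-148\right) = -327 + \left(-7 - 3^{2} - 24\right) \left(-148\right) = -327 + \left(-7 - 9 - 24\right) \left(-148\right) = -327 - -5920 = -327 + 5920 = 5593$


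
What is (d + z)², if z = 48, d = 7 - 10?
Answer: 2025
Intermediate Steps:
d = -3
(d + z)² = (-3 + 48)² = 45² = 2025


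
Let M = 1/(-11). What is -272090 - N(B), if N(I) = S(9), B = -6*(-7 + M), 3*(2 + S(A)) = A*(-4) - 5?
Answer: -816223/3 ≈ -2.7207e+5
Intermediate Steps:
M = -1/11 (M = 1*(-1/11) = -1/11 ≈ -0.090909)
S(A) = -11/3 - 4*A/3 (S(A) = -2 + (A*(-4) - 5)/3 = -2 + (-4*A - 5)/3 = -2 + (-5 - 4*A)/3 = -2 + (-5/3 - 4*A/3) = -11/3 - 4*A/3)
B = 468/11 (B = -6*(-7 - 1/11) = -6*(-78/11) = 468/11 ≈ 42.545)
N(I) = -47/3 (N(I) = -11/3 - 4/3*9 = -11/3 - 12 = -47/3)
-272090 - N(B) = -272090 - 1*(-47/3) = -272090 + 47/3 = -816223/3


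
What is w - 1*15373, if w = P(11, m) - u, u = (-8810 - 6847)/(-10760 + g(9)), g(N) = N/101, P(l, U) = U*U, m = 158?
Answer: 10421447484/1086751 ≈ 9589.5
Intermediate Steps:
P(l, U) = U**2
g(N) = N/101 (g(N) = N*(1/101) = N/101)
u = 1581357/1086751 (u = (-8810 - 6847)/(-10760 + (1/101)*9) = -15657/(-10760 + 9/101) = -15657/(-1086751/101) = -15657*(-101/1086751) = 1581357/1086751 ≈ 1.4551)
w = 27128070607/1086751 (w = 158**2 - 1*1581357/1086751 = 24964 - 1581357/1086751 = 27128070607/1086751 ≈ 24963.)
w - 1*15373 = 27128070607/1086751 - 1*15373 = 27128070607/1086751 - 15373 = 10421447484/1086751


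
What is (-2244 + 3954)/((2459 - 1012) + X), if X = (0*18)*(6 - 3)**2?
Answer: 1710/1447 ≈ 1.1818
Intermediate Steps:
X = 0 (X = 0*3**2 = 0*9 = 0)
(-2244 + 3954)/((2459 - 1012) + X) = (-2244 + 3954)/((2459 - 1012) + 0) = 1710/(1447 + 0) = 1710/1447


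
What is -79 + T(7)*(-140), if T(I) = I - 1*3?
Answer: -639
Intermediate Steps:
T(I) = -3 + I (T(I) = I - 3 = -3 + I)
-79 + T(7)*(-140) = -79 + (-3 + 7)*(-140) = -79 + 4*(-140) = -79 - 560 = -639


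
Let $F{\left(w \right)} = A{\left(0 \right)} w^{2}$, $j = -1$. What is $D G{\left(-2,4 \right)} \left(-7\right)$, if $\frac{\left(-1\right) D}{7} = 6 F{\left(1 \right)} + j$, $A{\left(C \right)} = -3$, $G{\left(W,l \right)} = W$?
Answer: $1862$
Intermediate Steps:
$F{\left(w \right)} = - 3 w^{2}$
$D = 133$ ($D = - 7 \left(6 \left(- 3 \cdot 1^{2}\right) - 1\right) = - 7 \left(6 \left(\left(-3\right) 1\right) - 1\right) = - 7 \left(6 \left(-3\right) - 1\right) = - 7 \left(-18 - 1\right) = \left(-7\right) \left(-19\right) = 133$)
$D G{\left(-2,4 \right)} \left(-7\right) = 133 \left(-2\right) \left(-7\right) = \left(-266\right) \left(-7\right) = 1862$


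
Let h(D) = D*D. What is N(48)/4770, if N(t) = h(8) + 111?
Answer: 35/954 ≈ 0.036688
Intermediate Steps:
h(D) = D**2
N(t) = 175 (N(t) = 8**2 + 111 = 64 + 111 = 175)
N(48)/4770 = 175/4770 = 175*(1/4770) = 35/954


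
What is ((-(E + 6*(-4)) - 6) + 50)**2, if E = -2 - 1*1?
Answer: 5041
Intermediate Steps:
E = -3 (E = -2 - 1 = -3)
((-(E + 6*(-4)) - 6) + 50)**2 = ((-(-3 + 6*(-4)) - 6) + 50)**2 = ((-(-3 - 24) - 6) + 50)**2 = ((-1*(-27) - 6) + 50)**2 = ((27 - 6) + 50)**2 = (21 + 50)**2 = 71**2 = 5041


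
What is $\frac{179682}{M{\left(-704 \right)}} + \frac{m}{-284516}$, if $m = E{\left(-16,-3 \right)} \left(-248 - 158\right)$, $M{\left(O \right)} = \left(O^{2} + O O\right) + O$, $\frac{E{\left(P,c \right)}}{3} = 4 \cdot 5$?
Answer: $\frac{3135486083}{11742544352} \approx 0.26702$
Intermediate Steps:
$E{\left(P,c \right)} = 60$ ($E{\left(P,c \right)} = 3 \cdot 4 \cdot 5 = 3 \cdot 20 = 60$)
$M{\left(O \right)} = O + 2 O^{2}$ ($M{\left(O \right)} = \left(O^{2} + O^{2}\right) + O = 2 O^{2} + O = O + 2 O^{2}$)
$m = -24360$ ($m = 60 \left(-248 - 158\right) = 60 \left(-406\right) = -24360$)
$\frac{179682}{M{\left(-704 \right)}} + \frac{m}{-284516} = \frac{179682}{\left(-704\right) \left(1 + 2 \left(-704\right)\right)} - \frac{24360}{-284516} = \frac{179682}{\left(-704\right) \left(1 - 1408\right)} - - \frac{6090}{71129} = \frac{179682}{\left(-704\right) \left(-1407\right)} + \frac{6090}{71129} = \frac{179682}{990528} + \frac{6090}{71129} = 179682 \cdot \frac{1}{990528} + \frac{6090}{71129} = \frac{29947}{165088} + \frac{6090}{71129} = \frac{3135486083}{11742544352}$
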